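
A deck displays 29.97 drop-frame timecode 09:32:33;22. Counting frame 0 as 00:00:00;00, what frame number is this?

As if non-drop at 30 labels/s: (9 × 3600 + 32 × 60 + 33) × 30 + 22 = 1030612.
Minute boundaries passed: 572; those not divisible by 10: 572 − 57 = 515; dropped labels = 2 × 515 = 1030.
Actual frame index = 1030612 − 1030 = 1029582.

1029582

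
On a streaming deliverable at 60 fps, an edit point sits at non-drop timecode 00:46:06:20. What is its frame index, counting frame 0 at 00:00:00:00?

Total seconds to the label: (0 × 3600 + 46 × 60 + 6) = 2766.
Frame index = 2766 × 60 + 20 = 165980.

165980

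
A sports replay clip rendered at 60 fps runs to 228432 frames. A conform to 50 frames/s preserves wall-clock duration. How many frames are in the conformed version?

Target frames = source frames × (target rate / source rate) = 228432 × (50)/(60) = 228432 × 5/6 = 190360.

190360 frames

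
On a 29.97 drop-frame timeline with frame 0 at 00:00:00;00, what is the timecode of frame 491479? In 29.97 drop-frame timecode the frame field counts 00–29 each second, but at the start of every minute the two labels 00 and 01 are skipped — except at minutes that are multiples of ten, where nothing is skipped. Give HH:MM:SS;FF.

04:33:19;01

Each 10-minute DF block holds 10 × 60 × 30 − 9 × 2 = 17982 frames. 491479 ÷ 17982 → 27 full blocks, remainder 5965.
Within the partial block the first minute is 1800 frames and each further minute 1798, so 3 further minute boundaries passed. Total skipped labels = 18 × 27 + 2 × 3 = 492.
Non-drop label index = 491479 + 492 = 491971; at 30 labels/s that is 04:33:19:01, i.e. DF 04:33:19;01.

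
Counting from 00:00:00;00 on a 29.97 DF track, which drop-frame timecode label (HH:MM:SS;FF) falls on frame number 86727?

Each 10-minute DF block holds 10 × 60 × 30 − 9 × 2 = 17982 frames. 86727 ÷ 17982 → 4 full blocks, remainder 14799.
Within the partial block the first minute is 1800 frames and each further minute 1798, so 8 further minute boundaries passed. Total skipped labels = 18 × 4 + 2 × 8 = 88.
Non-drop label index = 86727 + 88 = 86815; at 30 labels/s that is 00:48:13:25, i.e. DF 00:48:13;25.

00:48:13;25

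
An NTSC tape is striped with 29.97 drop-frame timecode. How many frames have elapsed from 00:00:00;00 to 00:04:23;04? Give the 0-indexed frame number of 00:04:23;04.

7886

Complete 10-minute blocks: 0, each 17982 frames → 0.
Remaining 4 whole minutes in the current block: 1800 + 3 × 1798 = 7194 frames.
Within the current minute: 23 × 30 + 4 − 2 = 692 (labels ;00/;01 skipped at this minute). Total = 0 + 7194 + 692 = 7886.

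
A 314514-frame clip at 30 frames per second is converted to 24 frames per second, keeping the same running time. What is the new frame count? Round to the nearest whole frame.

Frames at target rate = 314514 × (24) / (30) = 1258056/5 ≈ 251611.200.
Nearest whole frame: 251611.

251611 frames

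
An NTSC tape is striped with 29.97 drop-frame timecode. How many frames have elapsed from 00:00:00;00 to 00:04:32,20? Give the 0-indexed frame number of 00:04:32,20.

8172

Complete 10-minute blocks: 0, each 17982 frames → 0.
Remaining 4 whole minutes in the current block: 1800 + 3 × 1798 = 7194 frames.
Within the current minute: 32 × 30 + 20 − 2 = 978 (labels ;00/;01 skipped at this minute). Total = 0 + 7194 + 978 = 8172.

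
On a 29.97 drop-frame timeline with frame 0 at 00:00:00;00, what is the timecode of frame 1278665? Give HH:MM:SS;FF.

Ten DF minutes hold 17982 frames, so frame 1278665 lies in block 71 (frames 1276722–1294703) with 1943 frames into that block.
The block's first minute is 1800 frames and the rest 1798 each; 1943 frames reaches minute 1, so 71 × 18 + 1 × 2 = 1280 labels have been skipped so far.
Adding those back, label number 1278665 + 1280 = 1279945 at 30 labels/s is 42664 s + 25 f = 11 h 51 min 4 s frame 25, i.e. 11:51:04;25.

11:51:04;25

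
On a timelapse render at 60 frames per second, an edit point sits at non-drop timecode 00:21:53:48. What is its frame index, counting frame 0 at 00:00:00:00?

78828

Total seconds to the label: (0 × 3600 + 21 × 60 + 53) = 1313.
Frame index = 1313 × 60 + 48 = 78828.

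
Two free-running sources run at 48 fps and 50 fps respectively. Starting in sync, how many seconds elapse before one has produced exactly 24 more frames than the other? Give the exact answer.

The gap grows by |50 − 48| = 2 frames per second.
Time for a 24-frame gap: 24 ÷ (2) = 12 s.

12 seconds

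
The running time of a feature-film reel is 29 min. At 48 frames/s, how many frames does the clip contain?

29 min = 1740 s.
Frames = 1740 × 48 = 83520.

83520 frames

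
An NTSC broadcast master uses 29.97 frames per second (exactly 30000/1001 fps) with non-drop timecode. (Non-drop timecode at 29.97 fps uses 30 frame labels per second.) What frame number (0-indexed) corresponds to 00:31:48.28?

Total seconds to the label: (0 × 3600 + 31 × 60 + 48) = 1908.
Frame index = 1908 × 30 + 28 = 57268.

frame 57268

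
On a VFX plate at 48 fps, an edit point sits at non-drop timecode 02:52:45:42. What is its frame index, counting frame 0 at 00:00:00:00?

frame 497562

Total seconds to the label: (2 × 3600 + 52 × 60 + 45) = 10365.
Frame index = 10365 × 48 + 42 = 497562.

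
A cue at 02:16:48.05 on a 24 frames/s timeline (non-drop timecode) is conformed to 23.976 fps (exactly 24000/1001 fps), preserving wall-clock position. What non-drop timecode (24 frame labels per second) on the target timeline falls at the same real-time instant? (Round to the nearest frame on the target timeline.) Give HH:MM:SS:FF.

Source frame index: (2×3600 + 16×60 + 48) × 24 + 5 = 196997.
Real time: 196997 / (24) = 196997/24 s.
Target frame: (196997/24) × (24000/1001) = 196997000/1001 ≈ 196800.200 → 196800.
At 24 labels/s: frame 196800 → 02:16:40:00.

02:16:40:00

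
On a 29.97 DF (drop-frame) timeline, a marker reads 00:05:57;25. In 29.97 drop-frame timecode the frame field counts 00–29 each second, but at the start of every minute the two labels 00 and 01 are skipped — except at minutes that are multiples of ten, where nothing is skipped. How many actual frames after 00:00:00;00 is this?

10725

Complete 10-minute blocks: 0, each 17982 frames → 0.
Remaining 5 whole minutes in the current block: 1800 + 4 × 1798 = 8992 frames.
Within the current minute: 57 × 30 + 25 − 2 = 1733 (labels ;00/;01 skipped at this minute). Total = 0 + 8992 + 1733 = 10725.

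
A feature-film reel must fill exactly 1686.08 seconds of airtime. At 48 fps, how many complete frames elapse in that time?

80931 frames

Frames = 1686.08 × 48 = 2023296/25 ≈ 80931.8400.
Complete frames: 80931.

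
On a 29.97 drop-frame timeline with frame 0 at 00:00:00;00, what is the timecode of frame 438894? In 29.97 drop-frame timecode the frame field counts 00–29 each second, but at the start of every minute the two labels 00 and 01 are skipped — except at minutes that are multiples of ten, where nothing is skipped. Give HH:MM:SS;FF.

Ten DF minutes hold 17982 frames, so frame 438894 lies in block 24 (frames 431568–449549) with 7326 frames into that block.
The block's first minute is 1800 frames and the rest 1798 each; 7326 frames reaches minute 4, so 24 × 18 + 4 × 2 = 440 labels have been skipped so far.
Adding those back, label number 438894 + 440 = 439334 at 30 labels/s is 14644 s + 14 f = 4 h 4 min 4 s frame 14, i.e. 04:04:04;14.

04:04:04;14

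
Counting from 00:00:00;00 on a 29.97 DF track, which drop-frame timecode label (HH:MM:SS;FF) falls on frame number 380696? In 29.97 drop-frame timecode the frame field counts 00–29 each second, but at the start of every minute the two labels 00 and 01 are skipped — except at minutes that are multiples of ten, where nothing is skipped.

Each 10-minute DF block holds 10 × 60 × 30 − 9 × 2 = 17982 frames. 380696 ÷ 17982 → 21 full blocks, remainder 3074.
Within the partial block the first minute is 1800 frames and each further minute 1798, so 1 further minute boundary passed. Total skipped labels = 18 × 21 + 2 × 1 = 380.
Non-drop label index = 380696 + 380 = 381076; at 30 labels/s that is 03:31:42:16, i.e. DF 03:31:42;16.

03:31:42;16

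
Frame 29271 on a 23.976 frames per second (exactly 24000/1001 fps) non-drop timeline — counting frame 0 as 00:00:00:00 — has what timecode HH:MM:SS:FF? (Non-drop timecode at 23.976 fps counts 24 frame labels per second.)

00:20:19:15

29271 ÷ 24 = 1219 full seconds, remainder 15 frames.
1219 s = 0 h 20 min 19 s.
Timecode: 00:20:19:15.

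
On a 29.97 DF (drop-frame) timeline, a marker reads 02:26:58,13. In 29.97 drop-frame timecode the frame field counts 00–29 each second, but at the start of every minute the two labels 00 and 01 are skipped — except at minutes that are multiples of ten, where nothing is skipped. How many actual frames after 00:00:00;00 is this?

264289

Complete 10-minute blocks: 14, each 17982 frames → 251748.
Remaining 6 whole minutes in the current block: 1800 + 5 × 1798 = 10790 frames.
Within the current minute: 58 × 30 + 13 − 2 = 1751 (labels ;00/;01 skipped at this minute). Total = 251748 + 10790 + 1751 = 264289.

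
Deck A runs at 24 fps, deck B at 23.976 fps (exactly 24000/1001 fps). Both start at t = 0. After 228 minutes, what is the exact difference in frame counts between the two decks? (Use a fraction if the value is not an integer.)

328320/1001 frames

228 min = 13680 s.
A emits 24 × 13680 = 328320 frames; B emits 24000/1001 × 13680 = 328320000/1001.
Difference = 328320/1001 frames (≈ 327.9920); B is behind A.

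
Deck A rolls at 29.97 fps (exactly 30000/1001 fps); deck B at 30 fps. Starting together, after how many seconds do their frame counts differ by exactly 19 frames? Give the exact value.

The gap grows by |30 − 30000/1001| = 30/1001 frames per second.
Time for a 19-frame gap: 19 ÷ (30/1001) = 19019/30 s.

19019/30 seconds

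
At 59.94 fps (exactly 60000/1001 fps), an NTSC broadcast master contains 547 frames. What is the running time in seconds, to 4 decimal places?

Running time = 547 × 1001/60000 = 547547/60000 s ≈ 9.1258 s.

9.1258 seconds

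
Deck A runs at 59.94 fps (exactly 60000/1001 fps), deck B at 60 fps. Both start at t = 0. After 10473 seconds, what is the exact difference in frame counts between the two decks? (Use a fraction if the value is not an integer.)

628380/1001 frames

A emits 60000/1001 × 10473 = 628380000/1001 frames; B emits 60 × 10473 = 628380.
Difference = 628380/1001 frames (≈ 627.7522); B is ahead of A.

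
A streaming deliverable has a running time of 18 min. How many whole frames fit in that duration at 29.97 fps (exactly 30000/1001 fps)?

32367 frames

18 min = 1080 s.
Frames = 1080 × 30000/1001 = 32400000/1001 ≈ 32367.6324.
Complete frames: 32367.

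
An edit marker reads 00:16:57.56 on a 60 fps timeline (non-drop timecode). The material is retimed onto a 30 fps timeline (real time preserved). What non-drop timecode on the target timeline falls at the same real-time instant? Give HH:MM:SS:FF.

00:16:57:28

Source frame index: (0×3600 + 16×60 + 57) × 60 + 56 = 61076.
Real time: 61076 / (60) = 15269/15 s.
Target frame: (15269/15) × (30) = 30538.
At 30 labels/s: frame 30538 → 00:16:57:28.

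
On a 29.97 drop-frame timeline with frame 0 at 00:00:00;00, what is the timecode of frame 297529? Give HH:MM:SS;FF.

02:45:27;17

Each 10-minute DF block holds 10 × 60 × 30 − 9 × 2 = 17982 frames. 297529 ÷ 17982 → 16 full blocks, remainder 9817.
Within the partial block the first minute is 1800 frames and each further minute 1798, so 5 further minute boundaries passed. Total skipped labels = 18 × 16 + 2 × 5 = 298.
Non-drop label index = 297529 + 298 = 297827; at 30 labels/s that is 02:45:27:17, i.e. DF 02:45:27;17.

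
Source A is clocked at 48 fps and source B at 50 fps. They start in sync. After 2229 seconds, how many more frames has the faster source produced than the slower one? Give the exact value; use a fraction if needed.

4458 frames

A emits 48 × 2229 = 106992 frames; B emits 50 × 2229 = 111450.
Difference = 4458 frames; B is ahead of A.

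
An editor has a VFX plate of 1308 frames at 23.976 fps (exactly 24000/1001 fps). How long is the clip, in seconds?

Running time = 1308 / (24000/1001) = 54.5545 s.

54.5545 seconds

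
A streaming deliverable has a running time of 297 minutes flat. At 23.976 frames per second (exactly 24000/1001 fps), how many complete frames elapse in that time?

427252 frames

297 min = 17820 s.
Frames = 17820 × 24000/1001 = 38880000/91 ≈ 427252.7473.
Complete frames: 427252.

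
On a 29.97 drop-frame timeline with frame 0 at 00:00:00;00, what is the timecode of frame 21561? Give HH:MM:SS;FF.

Each 10-minute DF block holds 10 × 60 × 30 − 9 × 2 = 17982 frames. 21561 ÷ 17982 → 1 full block, remainder 3579.
Within the partial block the first minute is 1800 frames and each further minute 1798, so 1 further minute boundary passed. Total skipped labels = 18 × 1 + 2 × 1 = 20.
Non-drop label index = 21561 + 20 = 21581; at 30 labels/s that is 00:11:59:11, i.e. DF 00:11:59;11.

00:11:59;11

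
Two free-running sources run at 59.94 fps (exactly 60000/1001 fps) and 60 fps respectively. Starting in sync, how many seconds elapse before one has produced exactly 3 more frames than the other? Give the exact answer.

50.05 seconds

The gap grows by |60 − 60000/1001| = 60/1001 frames per second.
Time for a 3-frame gap: 3 ÷ (60/1001) = 50.05 s.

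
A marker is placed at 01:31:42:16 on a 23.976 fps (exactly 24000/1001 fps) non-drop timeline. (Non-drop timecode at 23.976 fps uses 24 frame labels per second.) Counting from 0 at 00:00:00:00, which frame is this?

Total seconds to the label: (1 × 3600 + 31 × 60 + 42) = 5502.
Frame index = 5502 × 24 + 16 = 132064.

frame 132064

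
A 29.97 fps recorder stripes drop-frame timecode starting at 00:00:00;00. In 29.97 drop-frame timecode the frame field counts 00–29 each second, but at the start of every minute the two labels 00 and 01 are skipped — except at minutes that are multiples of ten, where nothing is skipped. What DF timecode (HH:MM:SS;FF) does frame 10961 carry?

00:06:05;23

Each 10-minute DF block holds 10 × 60 × 30 − 9 × 2 = 17982 frames. 10961 ÷ 17982 → 0 full blocks, remainder 10961.
Within the partial block the first minute is 1800 frames and each further minute 1798, so 6 further minute boundaries passed. Total skipped labels = 18 × 0 + 2 × 6 = 12.
Non-drop label index = 10961 + 12 = 10973; at 30 labels/s that is 00:06:05:23, i.e. DF 00:06:05;23.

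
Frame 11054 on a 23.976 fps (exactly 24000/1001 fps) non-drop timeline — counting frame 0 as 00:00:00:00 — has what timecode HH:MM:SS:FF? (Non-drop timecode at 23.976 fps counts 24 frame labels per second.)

00:07:40:14

11054 ÷ 24 = 460 full seconds, remainder 14 frames.
460 s = 0 h 7 min 40 s.
Timecode: 00:07:40:14.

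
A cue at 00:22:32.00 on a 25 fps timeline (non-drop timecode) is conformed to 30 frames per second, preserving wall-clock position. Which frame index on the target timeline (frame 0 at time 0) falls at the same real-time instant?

Source frame index: (0×3600 + 22×60 + 32) × 25 + 0 = 33800.
Real time: 33800 / (25) = 1352 s.
Target frame: (1352) × (30) = 40560.

frame 40560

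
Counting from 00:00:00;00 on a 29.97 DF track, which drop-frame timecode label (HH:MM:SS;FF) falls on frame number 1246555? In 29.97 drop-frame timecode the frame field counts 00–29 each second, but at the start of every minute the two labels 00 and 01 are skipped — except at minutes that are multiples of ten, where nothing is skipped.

11:33:13;13

Ten DF minutes hold 17982 frames, so frame 1246555 lies in block 69 (frames 1240758–1258739) with 5797 frames into that block.
The block's first minute is 1800 frames and the rest 1798 each; 5797 frames reaches minute 3, so 69 × 18 + 3 × 2 = 1248 labels have been skipped so far.
Adding those back, label number 1246555 + 1248 = 1247803 at 30 labels/s is 41593 s + 13 f = 11 h 33 min 13 s frame 13, i.e. 11:33:13;13.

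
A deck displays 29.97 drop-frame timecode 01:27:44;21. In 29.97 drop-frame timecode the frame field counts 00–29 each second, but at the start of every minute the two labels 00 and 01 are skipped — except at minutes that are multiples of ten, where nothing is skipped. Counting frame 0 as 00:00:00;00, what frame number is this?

Complete 10-minute blocks: 8, each 17982 frames → 143856.
Remaining 7 whole minutes in the current block: 1800 + 6 × 1798 = 12588 frames.
Within the current minute: 44 × 30 + 21 − 2 = 1339 (labels ;00/;01 skipped at this minute). Total = 143856 + 12588 + 1339 = 157783.

157783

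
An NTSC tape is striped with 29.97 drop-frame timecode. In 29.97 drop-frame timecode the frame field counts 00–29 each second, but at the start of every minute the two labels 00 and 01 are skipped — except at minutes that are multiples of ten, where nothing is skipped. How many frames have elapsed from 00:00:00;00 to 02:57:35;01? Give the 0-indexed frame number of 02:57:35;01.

319331

Complete 10-minute blocks: 17, each 17982 frames → 305694.
Remaining 7 whole minutes in the current block: 1800 + 6 × 1798 = 12588 frames.
Within the current minute: 35 × 30 + 1 − 2 = 1049 (labels ;00/;01 skipped at this minute). Total = 305694 + 12588 + 1049 = 319331.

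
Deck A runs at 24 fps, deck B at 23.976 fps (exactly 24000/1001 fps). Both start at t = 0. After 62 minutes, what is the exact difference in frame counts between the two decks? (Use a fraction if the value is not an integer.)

89280/1001 frames

62 min = 3720 s.
A emits 24 × 3720 = 89280 frames; B emits 24000/1001 × 3720 = 89280000/1001.
Difference = 89280/1001 frames (≈ 89.1908); B is behind A.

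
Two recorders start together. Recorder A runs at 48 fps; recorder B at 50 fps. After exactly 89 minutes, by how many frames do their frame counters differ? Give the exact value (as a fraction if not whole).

89 min = 5340 s.
A emits 48 × 5340 = 256320 frames; B emits 50 × 5340 = 267000.
Difference = 10680 frames; B is ahead of A.

10680 frames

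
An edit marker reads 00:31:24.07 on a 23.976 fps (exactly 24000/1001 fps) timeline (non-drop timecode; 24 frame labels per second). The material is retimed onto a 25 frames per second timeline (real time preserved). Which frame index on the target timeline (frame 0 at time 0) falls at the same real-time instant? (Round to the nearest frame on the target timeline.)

Source frame index: (0×3600 + 31×60 + 24) × 24 + 7 = 45223.
Real time: 45223 / (24000/1001) = 45268223/24000 s.
Target frame: (45268223/24000) × (25) = 45268223/960 ≈ 47154.399 → 47154.

frame 47154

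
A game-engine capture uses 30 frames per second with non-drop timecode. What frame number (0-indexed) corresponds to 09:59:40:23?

Total seconds to the label: (9 × 3600 + 59 × 60 + 40) = 35980.
Frame index = 35980 × 30 + 23 = 1079423.

frame 1079423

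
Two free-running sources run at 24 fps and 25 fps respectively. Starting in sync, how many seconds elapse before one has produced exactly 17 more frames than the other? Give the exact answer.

17 seconds

The gap grows by |25 − 24| = 1 frame per second.
Time for a 17-frame gap: 17 ÷ (1) = 17 s.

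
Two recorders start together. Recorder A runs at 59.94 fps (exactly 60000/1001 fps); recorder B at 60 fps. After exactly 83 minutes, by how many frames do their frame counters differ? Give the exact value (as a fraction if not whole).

83 min = 4980 s.
A emits 60000/1001 × 4980 = 298800000/1001 frames; B emits 60 × 4980 = 298800.
Difference = 298800/1001 frames (≈ 298.5015); B is ahead of A.

298800/1001 frames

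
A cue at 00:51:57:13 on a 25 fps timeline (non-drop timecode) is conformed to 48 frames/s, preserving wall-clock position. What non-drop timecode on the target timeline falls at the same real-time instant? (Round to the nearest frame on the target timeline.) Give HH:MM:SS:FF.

00:51:57:25

Source frame index: (0×3600 + 51×60 + 57) × 25 + 13 = 77938.
Real time: 77938 / (25) = 77938/25 s.
Target frame: (77938/25) × (48) = 3741024/25 ≈ 149640.960 → 149641.
At 48 labels/s: frame 149641 → 00:51:57:25.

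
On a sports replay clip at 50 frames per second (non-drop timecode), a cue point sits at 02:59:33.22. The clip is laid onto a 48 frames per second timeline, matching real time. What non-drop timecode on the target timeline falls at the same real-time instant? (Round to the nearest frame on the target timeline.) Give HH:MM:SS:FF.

02:59:33:21

Source frame index: (2×3600 + 59×60 + 33) × 50 + 22 = 538672.
Real time: 538672 / (50) = 269336/25 s.
Target frame: (269336/25) × (48) = 12928128/25 ≈ 517125.120 → 517125.
At 48 labels/s: frame 517125 → 02:59:33:21.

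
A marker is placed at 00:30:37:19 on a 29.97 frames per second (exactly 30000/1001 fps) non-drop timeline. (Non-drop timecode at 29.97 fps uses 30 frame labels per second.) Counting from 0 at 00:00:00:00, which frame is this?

frame 55129

Total seconds to the label: (0 × 3600 + 30 × 60 + 37) = 1837.
Frame index = 1837 × 30 + 19 = 55129.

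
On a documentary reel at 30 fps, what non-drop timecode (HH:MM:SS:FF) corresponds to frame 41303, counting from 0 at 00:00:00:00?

00:22:56:23

41303 ÷ 30 = 1376 full seconds, remainder 23 frames.
1376 s = 0 h 22 min 56 s.
Timecode: 00:22:56:23.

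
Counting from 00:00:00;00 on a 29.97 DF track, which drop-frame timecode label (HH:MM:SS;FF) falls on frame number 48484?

00:26:57;22

Ten DF minutes hold 17982 frames, so frame 48484 lies in block 2 (frames 35964–53945) with 12520 frames into that block.
The block's first minute is 1800 frames and the rest 1798 each; 12520 frames reaches minute 6, so 2 × 18 + 6 × 2 = 48 labels have been skipped so far.
Adding those back, label number 48484 + 48 = 48532 at 30 labels/s is 1617 s + 22 f = 0 h 26 min 57 s frame 22, i.e. 00:26:57;22.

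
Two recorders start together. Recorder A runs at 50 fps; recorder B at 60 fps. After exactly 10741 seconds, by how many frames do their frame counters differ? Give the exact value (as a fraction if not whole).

107410 frames

A emits 50 × 10741 = 537050 frames; B emits 60 × 10741 = 644460.
Difference = 107410 frames; B is ahead of A.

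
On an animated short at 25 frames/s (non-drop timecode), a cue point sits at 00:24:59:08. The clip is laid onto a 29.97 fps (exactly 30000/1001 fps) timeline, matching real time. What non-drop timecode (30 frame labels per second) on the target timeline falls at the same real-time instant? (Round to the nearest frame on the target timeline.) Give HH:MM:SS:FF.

Source frame index: (0×3600 + 24×60 + 59) × 25 + 8 = 37483.
Real time: 37483 / (25) = 37483/25 s.
Target frame: (37483/25) × (30000/1001) = 44979600/1001 ≈ 44934.665 → 44935.
At 30 labels/s: frame 44935 → 00:24:57:25.

00:24:57:25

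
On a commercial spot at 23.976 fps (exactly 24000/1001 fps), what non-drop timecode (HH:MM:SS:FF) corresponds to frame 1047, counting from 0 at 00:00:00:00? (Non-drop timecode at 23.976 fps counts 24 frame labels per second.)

1047 ÷ 24 = 43 full seconds, remainder 15 frames.
43 s = 0 h 0 min 43 s.
Timecode: 00:00:43:15.

00:00:43:15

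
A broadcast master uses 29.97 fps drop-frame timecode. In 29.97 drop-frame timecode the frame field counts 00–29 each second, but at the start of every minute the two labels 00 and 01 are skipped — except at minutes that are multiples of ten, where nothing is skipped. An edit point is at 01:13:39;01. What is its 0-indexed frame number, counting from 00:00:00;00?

As if non-drop at 30 labels/s: (1 × 3600 + 13 × 60 + 39) × 30 + 1 = 132571.
Minute boundaries passed: 73; those not divisible by 10: 73 − 7 = 66; dropped labels = 2 × 66 = 132.
Actual frame index = 132571 − 132 = 132439.

132439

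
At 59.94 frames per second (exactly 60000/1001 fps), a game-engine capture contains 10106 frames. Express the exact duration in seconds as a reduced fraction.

5058053/30000 seconds

Running time = 10106 ÷ (60000/1001) = 10106 × 1001/60000 = 5058053/30000 s.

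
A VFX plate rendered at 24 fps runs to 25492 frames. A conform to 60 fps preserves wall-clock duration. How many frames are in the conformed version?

63730 frames

Frames at target rate = 25492 × (60) / (24) = 63730.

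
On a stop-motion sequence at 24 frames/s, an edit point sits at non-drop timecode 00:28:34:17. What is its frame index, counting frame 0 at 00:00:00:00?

frame 41153

Total seconds to the label: (0 × 3600 + 28 × 60 + 34) = 1714.
Frame index = 1714 × 24 + 17 = 41153.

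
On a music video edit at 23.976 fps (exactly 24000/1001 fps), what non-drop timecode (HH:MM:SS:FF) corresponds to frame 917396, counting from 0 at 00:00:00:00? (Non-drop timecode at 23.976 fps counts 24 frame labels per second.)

10:37:04:20

917396 ÷ 24 = 38224 full seconds, remainder 20 frames.
38224 s = 10 h 37 min 4 s.
Timecode: 10:37:04:20.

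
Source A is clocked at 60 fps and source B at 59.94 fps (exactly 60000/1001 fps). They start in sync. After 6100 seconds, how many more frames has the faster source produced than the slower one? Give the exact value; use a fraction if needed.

366000/1001 frames

A emits 60 × 6100 = 366000 frames; B emits 60000/1001 × 6100 = 366000000/1001.
Difference = 366000/1001 frames (≈ 365.6344); B is behind A.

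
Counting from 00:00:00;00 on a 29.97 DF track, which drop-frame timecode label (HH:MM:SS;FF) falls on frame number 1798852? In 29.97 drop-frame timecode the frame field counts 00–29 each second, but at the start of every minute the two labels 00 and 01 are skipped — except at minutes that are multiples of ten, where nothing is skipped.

16:40:21;22

Each 10-minute DF block holds 10 × 60 × 30 − 9 × 2 = 17982 frames. 1798852 ÷ 17982 → 100 full blocks, remainder 652.
Within the partial block the first minute is 1800 frames and each further minute 1798, so 0 further minute boundaries passed. Total skipped labels = 18 × 100 + 2 × 0 = 1800.
Non-drop label index = 1798852 + 1800 = 1800652; at 30 labels/s that is 16:40:21:22, i.e. DF 16:40:21;22.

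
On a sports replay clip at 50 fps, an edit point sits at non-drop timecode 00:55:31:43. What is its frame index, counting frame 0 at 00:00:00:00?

Total seconds to the label: (0 × 3600 + 55 × 60 + 31) = 3331.
Frame index = 3331 × 50 + 43 = 166593.

frame 166593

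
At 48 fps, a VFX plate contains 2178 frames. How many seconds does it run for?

Running time = 2178 / (48) = 45.375 s.

45.375 seconds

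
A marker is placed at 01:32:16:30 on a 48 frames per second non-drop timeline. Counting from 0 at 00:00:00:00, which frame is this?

frame 265758

Total seconds to the label: (1 × 3600 + 32 × 60 + 16) = 5536.
Frame index = 5536 × 48 + 30 = 265758.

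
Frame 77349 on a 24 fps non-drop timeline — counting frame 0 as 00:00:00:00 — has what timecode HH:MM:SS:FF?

77349 ÷ 24 = 3222 full seconds, remainder 21 frames.
3222 s = 0 h 53 min 42 s.
Timecode: 00:53:42:21.

00:53:42:21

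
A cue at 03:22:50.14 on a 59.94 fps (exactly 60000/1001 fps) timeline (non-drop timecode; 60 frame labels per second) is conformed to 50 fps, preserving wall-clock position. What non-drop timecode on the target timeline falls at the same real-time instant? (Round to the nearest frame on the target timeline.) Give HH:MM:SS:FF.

Source frame index: (3×3600 + 22×60 + 50) × 60 + 14 = 730214.
Real time: 730214 / (60000/1001) = 365472107/30000 s.
Target frame: (365472107/30000) × (50) = 365472107/600 ≈ 609120.178 → 609120.
At 50 labels/s: frame 609120 → 03:23:02:20.

03:23:02:20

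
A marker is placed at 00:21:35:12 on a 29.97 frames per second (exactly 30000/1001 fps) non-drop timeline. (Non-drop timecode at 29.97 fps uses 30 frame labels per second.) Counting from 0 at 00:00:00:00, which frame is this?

38862

Total seconds to the label: (0 × 3600 + 21 × 60 + 35) = 1295.
Frame index = 1295 × 30 + 12 = 38862.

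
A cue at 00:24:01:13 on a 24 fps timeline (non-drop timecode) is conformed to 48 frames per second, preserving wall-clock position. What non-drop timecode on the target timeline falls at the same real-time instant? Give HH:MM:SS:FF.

Source frame index: (0×3600 + 24×60 + 1) × 24 + 13 = 34597.
Real time: 34597 / (24) = 34597/24 s.
Target frame: (34597/24) × (48) = 69194.
At 48 labels/s: frame 69194 → 00:24:01:26.

00:24:01:26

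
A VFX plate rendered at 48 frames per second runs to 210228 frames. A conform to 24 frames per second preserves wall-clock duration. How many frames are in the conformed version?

105114 frames

Target frames = source frames × (target rate / source rate) = 210228 × (24)/(48) = 210228 × 1/2 = 105114.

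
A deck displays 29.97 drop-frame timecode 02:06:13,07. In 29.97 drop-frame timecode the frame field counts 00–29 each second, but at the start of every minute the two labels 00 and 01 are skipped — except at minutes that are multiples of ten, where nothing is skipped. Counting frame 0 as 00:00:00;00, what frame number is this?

Complete 10-minute blocks: 12, each 17982 frames → 215784.
Remaining 6 whole minutes in the current block: 1800 + 5 × 1798 = 10790 frames.
Within the current minute: 13 × 30 + 7 − 2 = 395 (labels ;00/;01 skipped at this minute). Total = 215784 + 10790 + 395 = 226969.

226969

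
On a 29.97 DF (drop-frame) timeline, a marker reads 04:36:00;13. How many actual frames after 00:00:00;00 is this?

496315

Complete 10-minute blocks: 27, each 17982 frames → 485514.
Remaining 6 whole minutes in the current block: 1800 + 5 × 1798 = 10790 frames.
Within the current minute: 0 × 30 + 13 − 2 = 11 (labels ;00/;01 skipped at this minute). Total = 485514 + 10790 + 11 = 496315.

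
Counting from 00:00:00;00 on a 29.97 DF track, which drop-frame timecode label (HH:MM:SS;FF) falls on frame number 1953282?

18:06:14;18

Ten DF minutes hold 17982 frames, so frame 1953282 lies in block 108 (frames 1942056–1960037) with 11226 frames into that block.
The block's first minute is 1800 frames and the rest 1798 each; 11226 frames reaches minute 6, so 108 × 18 + 6 × 2 = 1956 labels have been skipped so far.
Adding those back, label number 1953282 + 1956 = 1955238 at 30 labels/s is 65174 s + 18 f = 18 h 6 min 14 s frame 18, i.e. 18:06:14;18.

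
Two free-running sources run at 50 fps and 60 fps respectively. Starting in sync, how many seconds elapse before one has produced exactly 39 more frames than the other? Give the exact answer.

The gap grows by |60 − 50| = 10 frames per second.
Time for a 39-frame gap: 39 ÷ (10) = 3.9 s.

3.9 seconds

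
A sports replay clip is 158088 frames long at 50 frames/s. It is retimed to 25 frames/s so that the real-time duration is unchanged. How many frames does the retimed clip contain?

79044 frames

Frames at target rate = 158088 × (25) / (50) = 79044.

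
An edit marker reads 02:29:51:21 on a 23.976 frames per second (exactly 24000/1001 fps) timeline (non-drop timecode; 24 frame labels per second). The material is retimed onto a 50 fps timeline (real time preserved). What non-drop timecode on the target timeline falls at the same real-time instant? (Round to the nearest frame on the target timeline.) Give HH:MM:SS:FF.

02:30:00:43

Source frame index: (2×3600 + 29×60 + 51) × 24 + 21 = 215805.
Real time: 215805 / (24000/1001) = 14401387/1600 s.
Target frame: (14401387/1600) × (50) = 14401387/32 ≈ 450043.344 → 450043.
At 50 labels/s: frame 450043 → 02:30:00:43.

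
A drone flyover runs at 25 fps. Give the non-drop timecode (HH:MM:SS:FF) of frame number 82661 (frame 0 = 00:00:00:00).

00:55:06:11

82661 ÷ 25 = 3306 full seconds, remainder 11 frames.
3306 s = 0 h 55 min 6 s.
Timecode: 00:55:06:11.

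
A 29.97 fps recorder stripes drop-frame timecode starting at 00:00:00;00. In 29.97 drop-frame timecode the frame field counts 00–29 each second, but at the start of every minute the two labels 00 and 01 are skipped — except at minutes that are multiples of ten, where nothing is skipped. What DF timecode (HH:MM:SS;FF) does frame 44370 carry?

00:24:40;14

Each 10-minute DF block holds 10 × 60 × 30 − 9 × 2 = 17982 frames. 44370 ÷ 17982 → 2 full blocks, remainder 8406.
Within the partial block the first minute is 1800 frames and each further minute 1798, so 4 further minute boundaries passed. Total skipped labels = 18 × 2 + 2 × 4 = 44.
Non-drop label index = 44370 + 44 = 44414; at 30 labels/s that is 00:24:40:14, i.e. DF 00:24:40;14.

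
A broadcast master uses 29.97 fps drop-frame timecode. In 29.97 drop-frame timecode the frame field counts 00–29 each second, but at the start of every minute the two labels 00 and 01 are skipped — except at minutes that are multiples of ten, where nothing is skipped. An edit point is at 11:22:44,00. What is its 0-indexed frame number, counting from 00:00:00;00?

As if non-drop at 30 labels/s: (11 × 3600 + 22 × 60 + 44) × 30 + 0 = 1228920.
Minute boundaries passed: 682; those not divisible by 10: 682 − 68 = 614; dropped labels = 2 × 614 = 1228.
Actual frame index = 1228920 − 1228 = 1227692.

1227692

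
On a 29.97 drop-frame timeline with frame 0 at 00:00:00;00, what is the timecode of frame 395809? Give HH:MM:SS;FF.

03:40:06;25

Ten DF minutes hold 17982 frames, so frame 395809 lies in block 22 (frames 395604–413585) with 205 frames into that block.
The block's first minute is 1800 frames and the rest 1798 each; 205 frames reaches minute 0, so 22 × 18 + 0 × 2 = 396 labels have been skipped so far.
Adding those back, label number 395809 + 396 = 396205 at 30 labels/s is 13206 s + 25 f = 3 h 40 min 6 s frame 25, i.e. 03:40:06;25.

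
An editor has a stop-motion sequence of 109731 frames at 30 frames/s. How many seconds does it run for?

3657.7 seconds

Running time = 109731 / (30) = 3657.7 s.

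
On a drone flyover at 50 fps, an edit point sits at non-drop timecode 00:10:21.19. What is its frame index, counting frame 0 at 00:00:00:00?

frame 31069

Total seconds to the label: (0 × 3600 + 10 × 60 + 21) = 621.
Frame index = 621 × 50 + 19 = 31069.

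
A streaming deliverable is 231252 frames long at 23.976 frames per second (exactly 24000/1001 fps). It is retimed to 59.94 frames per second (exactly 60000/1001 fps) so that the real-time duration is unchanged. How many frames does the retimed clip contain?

578130 frames

Target frames = source frames × (target rate / source rate) = 231252 × (60000/1001)/(24000/1001) = 231252 × 5/2 = 578130.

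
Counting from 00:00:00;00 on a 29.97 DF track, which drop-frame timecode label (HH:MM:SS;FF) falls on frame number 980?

00:00:32;20

Ten DF minutes hold 17982 frames, so frame 980 lies in block 0 (frames 0–17981) with 980 frames into that block.
The block's first minute is 1800 frames and the rest 1798 each; 980 frames reaches minute 0, so 0 × 18 + 0 × 2 = 0 labels have been skipped so far.
Adding those back, label number 980 + 0 = 980 at 30 labels/s is 32 s + 20 f = 0 h 0 min 32 s frame 20, i.e. 00:00:32;20.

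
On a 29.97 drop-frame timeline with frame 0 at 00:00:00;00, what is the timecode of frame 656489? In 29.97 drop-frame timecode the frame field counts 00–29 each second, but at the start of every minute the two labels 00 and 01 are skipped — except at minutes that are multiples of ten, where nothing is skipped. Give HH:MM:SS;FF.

Each 10-minute DF block holds 10 × 60 × 30 − 9 × 2 = 17982 frames. 656489 ÷ 17982 → 36 full blocks, remainder 9137.
Within the partial block the first minute is 1800 frames and each further minute 1798, so 5 further minute boundaries passed. Total skipped labels = 18 × 36 + 2 × 5 = 658.
Non-drop label index = 656489 + 658 = 657147; at 30 labels/s that is 06:05:04:27, i.e. DF 06:05:04;27.

06:05:04;27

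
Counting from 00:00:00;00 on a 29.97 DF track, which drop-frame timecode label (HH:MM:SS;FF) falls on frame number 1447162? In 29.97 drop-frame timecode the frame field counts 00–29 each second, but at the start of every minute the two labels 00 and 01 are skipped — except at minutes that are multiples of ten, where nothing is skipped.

13:24:47;00

Ten DF minutes hold 17982 frames, so frame 1447162 lies in block 80 (frames 1438560–1456541) with 8602 frames into that block.
The block's first minute is 1800 frames and the rest 1798 each; 8602 frames reaches minute 4, so 80 × 18 + 4 × 2 = 1448 labels have been skipped so far.
Adding those back, label number 1447162 + 1448 = 1448610 at 30 labels/s is 48287 s + 0 f = 13 h 24 min 47 s frame 0, i.e. 13:24:47;00.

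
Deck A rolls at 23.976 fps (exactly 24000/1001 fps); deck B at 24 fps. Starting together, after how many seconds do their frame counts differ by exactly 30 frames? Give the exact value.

1251.25 seconds

The gap grows by |24 − 24000/1001| = 24/1001 frames per second.
Time for a 30-frame gap: 30 ÷ (24/1001) = 1251.25 s.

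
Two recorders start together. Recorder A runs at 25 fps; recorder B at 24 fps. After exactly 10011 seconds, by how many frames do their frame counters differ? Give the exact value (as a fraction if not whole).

A emits 25 × 10011 = 250275 frames; B emits 24 × 10011 = 240264.
Difference = 10011 frames; B is behind A.

10011 frames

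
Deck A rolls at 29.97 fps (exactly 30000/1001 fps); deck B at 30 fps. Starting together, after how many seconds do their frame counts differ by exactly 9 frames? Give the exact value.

300.3 seconds

The gap grows by |30 − 30000/1001| = 30/1001 frames per second.
Time for a 9-frame gap: 9 ÷ (30/1001) = 300.3 s.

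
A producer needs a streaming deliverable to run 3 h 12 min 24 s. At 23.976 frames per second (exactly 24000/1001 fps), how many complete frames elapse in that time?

276779 frames

3 h 12 min 24 s = 11544 s.
Frames = 11544 × 24000/1001 = 21312000/77 ≈ 276779.2208.
Complete frames: 276779.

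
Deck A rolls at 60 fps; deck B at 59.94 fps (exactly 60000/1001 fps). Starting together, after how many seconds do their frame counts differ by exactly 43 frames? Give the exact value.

The gap grows by |60000/1001 − 60| = 60/1001 frames per second.
Time for a 43-frame gap: 43 ÷ (60/1001) = 43043/60 s.

43043/60 seconds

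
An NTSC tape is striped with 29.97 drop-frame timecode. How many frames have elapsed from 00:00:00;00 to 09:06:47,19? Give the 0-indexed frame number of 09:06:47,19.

As if non-drop at 30 labels/s: (9 × 3600 + 6 × 60 + 47) × 30 + 19 = 984229.
Minute boundaries passed: 546; those not divisible by 10: 546 − 54 = 492; dropped labels = 2 × 492 = 984.
Actual frame index = 984229 − 984 = 983245.

983245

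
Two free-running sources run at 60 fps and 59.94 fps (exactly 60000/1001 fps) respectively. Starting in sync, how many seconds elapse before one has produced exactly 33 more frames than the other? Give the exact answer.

The gap grows by |60000/1001 − 60| = 60/1001 frames per second.
Time for a 33-frame gap: 33 ÷ (60/1001) = 550.55 s.

550.55 seconds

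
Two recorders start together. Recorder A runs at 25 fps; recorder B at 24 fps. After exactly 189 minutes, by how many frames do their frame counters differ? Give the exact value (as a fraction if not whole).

11340 frames

189 min = 11340 s.
A emits 25 × 11340 = 283500 frames; B emits 24 × 11340 = 272160.
Difference = 11340 frames; B is behind A.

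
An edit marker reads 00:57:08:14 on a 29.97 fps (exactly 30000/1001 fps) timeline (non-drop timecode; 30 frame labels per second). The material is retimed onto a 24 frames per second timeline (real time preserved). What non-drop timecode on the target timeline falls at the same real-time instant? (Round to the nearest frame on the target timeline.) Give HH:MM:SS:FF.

00:57:11:21

Source frame index: (0×3600 + 57×60 + 8) × 30 + 14 = 102854.
Real time: 102854 / (30000/1001) = 51478427/15000 s.
Target frame: (51478427/15000) × (24) = 51478427/625 ≈ 82365.483 → 82365.
At 24 labels/s: frame 82365 → 00:57:11:21.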